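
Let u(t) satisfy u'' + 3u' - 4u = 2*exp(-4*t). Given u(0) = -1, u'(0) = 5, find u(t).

u = -32*exp(-4*t)/25 + 7*exp(t)/25 - 2*t*exp(-4*t)/5

Characteristic equation r² + 3r - 4 = 0 factors as (r + 4)(r - 1) = 0, so r = -4, 1.
Hence u_h = C1*exp(-4*t) + C2*exp(t).
Since exp(-4*t) solves the homogeneous equation (r = -4 is a root of multiplicity 1), multiply the trial by t. Try u_p = A*t*exp(-4*t). Substituting into the equation and dividing by exp(-4*t) gives A = -2/5, so u_p = -2*t*exp(-4*t)/5.
General solution: u = C1*exp(-4*t) + C2*exp(t) - 2*t*exp(-4*t)/5.
Apply the initial conditions: u(0) = C1 + C2 = -1 and u'(0) = -2/5 + C2 - 4*C1 = 5. Solving gives C1 = -32/25, C2 = 7/25.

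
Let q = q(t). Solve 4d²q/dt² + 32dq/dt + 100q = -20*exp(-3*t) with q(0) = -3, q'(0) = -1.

Divide through by 4: q'' + 8q' + 25q = -5*exp(-3*t).
Characteristic equation r² + 8r + 25 = 0 has discriminant (8)² - 4·(25) = -36 < 0, so r = -4 ± 3i.
Hence q_h = C1*cos(3*t)*exp(-4*t) + C2*exp(-4*t)*sin(3*t).
Try q_p = A*exp(-3*t). Substituting into the equation and dividing by exp(-3*t) gives A = -1/2, so q_p = -exp(-3*t)/2.
General solution: q = -exp(-3*t)/2 + C1*cos(3*t)*exp(-4*t) + C2*exp(-4*t)*sin(3*t).
Apply the initial conditions: q(0) = -1/2 + C1 = -3 and q'(0) = 3/2 - 4*C1 + 3*C2 = -1. Solving gives C1 = -5/2, C2 = -25/6.

q = -exp(-3*t)/2 - 25*exp(-4*t)*sin(3*t)/6 - 5*cos(3*t)*exp(-4*t)/2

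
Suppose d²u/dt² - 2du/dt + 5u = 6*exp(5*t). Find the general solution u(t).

Characteristic equation r² - 2r + 5 = 0 has discriminant (-2)² - 4·(5) = -16 < 0, so r = 1 ± 2i.
Hence u_h = C1*cos(2*t)*exp(t) + C2*exp(t)*sin(2*t).
Try u_p = A*exp(5*t). Substituting into the equation and dividing by exp(5*t) gives A = 3/10, so u_p = 3*exp(5*t)/10.

u = 3*exp(5*t)/10 + C1*cos(2*t)*exp(t) + C2*exp(t)*sin(2*t)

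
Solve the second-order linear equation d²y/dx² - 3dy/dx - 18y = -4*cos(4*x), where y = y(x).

Characteristic equation r² - 3r - 18 = 0 factors as (r + 3)(r - 6) = 0, so r = -3, 6.
Hence y_h = C1*exp(-3*x) + C2*exp(6*x).
Try y_p = A*cos(4*x) + B*sin(4*x). Substituting and equating the coefficients of cos(4x) and sin(4x) gives A = 34/325, B = 12/325, so y_p = 12*sin(4*x)/325 + 34*cos(4*x)/325.

y = 12*sin(4*x)/325 + 34*cos(4*x)/325 + C1*exp(-3*x) + C2*exp(6*x)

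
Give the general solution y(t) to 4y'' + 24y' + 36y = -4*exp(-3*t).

Divide through by 4: y'' + 6y' + 9y = -exp(-3*t).
Characteristic equation r² + 6r + 9 = 0 has discriminant (6)² - 4·(9) = 0, so r = -3 is a repeated root.
Hence y_h = (C1 + C2*t)*exp(-3*t).
Since exp(-3*t) solves the homogeneous equation (r = -3 is a root of multiplicity 2), multiply the trial by t^2. Try y_p = A*t^2*exp(-3*t). Substituting into the equation and dividing by exp(-3*t) gives A = -1/2, so y_p = -t^2*exp(-3*t)/2.

y = C1*exp(-3*t) - t**2*exp(-3*t)/2 + C2*t*exp(-3*t)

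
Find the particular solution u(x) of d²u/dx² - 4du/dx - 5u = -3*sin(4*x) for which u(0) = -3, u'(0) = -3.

Characteristic equation r² - 4r - 5 = 0 factors as (r + 1)(r - 5) = 0, so r = -1, 5.
Hence u_h = C1*exp(-x) + C2*exp(5*x).
Try u_p = A*cos(4*x) + B*sin(4*x). Substituting and equating the coefficients of cos(4x) and sin(4x) gives A = -48/697, B = 63/697, so u_p = -48*cos(4*x)/697 + 63*sin(4*x)/697.
General solution: u = -48*cos(4*x)/697 + 63*sin(4*x)/697 + C1*exp(-x) + C2*exp(5*x).
Apply the initial conditions: u(0) = -48/697 + C1 + C2 = -3 and u'(0) = 252/697 - C1 + 5*C2 = -3. Solving gives C1 = -32/17, C2 = -43/41.

u = -48*cos(4*x)/697 - 43*exp(5*x)/41 - 32*exp(-x)/17 + 63*sin(4*x)/697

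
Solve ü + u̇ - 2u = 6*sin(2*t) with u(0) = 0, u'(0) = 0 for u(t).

u = -9*sin(2*t)/10 - 3*cos(2*t)/10 - exp(-2*t)/2 + 4*exp(t)/5

Characteristic equation r² + r - 2 = 0 factors as (r - 1)(r + 2) = 0, so r = 1, -2.
Hence u_h = C1*exp(t) + C2*exp(-2*t).
Try u_p = A*cos(2*t) + B*sin(2*t). Substituting and equating the coefficients of cos(2t) and sin(2t) gives A = -3/10, B = -9/10, so u_p = -9*sin(2*t)/10 - 3*cos(2*t)/10.
General solution: u = -9*sin(2*t)/10 - 3*cos(2*t)/10 + C1*exp(t) + C2*exp(-2*t).
Apply the initial conditions: u(0) = -3/10 + C1 + C2 = 0 and u'(0) = -9/5 + C1 - 2*C2 = 0. Solving gives C1 = 4/5, C2 = -1/2.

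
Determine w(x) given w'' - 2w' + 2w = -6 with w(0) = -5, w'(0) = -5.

w = -3 - 3*exp(x)*sin(x) - 2*cos(x)*exp(x)

Characteristic equation r² - 2r + 2 = 0 has discriminant (-2)² - 4·(2) = -4 < 0, so r = 1 ± i.
Hence w_h = C1*cos(x)*exp(x) + C2*exp(x)*sin(x).
For the particular solution try w_p = A0. Substituting and matching coefficients of each power of x gives A0 = -3, so w_p = -3.
General solution: w = -3 + C1*cos(x)*exp(x) + C2*exp(x)*sin(x).
Apply the initial conditions: w(0) = -3 + C1 = -5 and w'(0) = C1 + C2 = -5. Solving gives C1 = -2, C2 = -3.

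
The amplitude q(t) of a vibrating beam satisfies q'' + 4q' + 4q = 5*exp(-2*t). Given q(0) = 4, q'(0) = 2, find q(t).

Characteristic equation r² + 4r + 4 = 0 has discriminant (4)² - 4·(4) = 0, so r = -2 is a repeated root.
Hence q_h = (C1 + C2*t)*exp(-2*t).
Since exp(-2*t) solves the homogeneous equation (r = -2 is a root of multiplicity 2), multiply the trial by t^2. Try q_p = A*t^2*exp(-2*t). Substituting into the equation and dividing by exp(-2*t) gives A = 5/2, so q_p = 5*t^2*exp(-2*t)/2.
General solution: q = C1*exp(-2*t) + 5*t^2*exp(-2*t)/2 + C2*t*exp(-2*t).
Apply the initial conditions: q(0) = C1 = 4 and q'(0) = C2 - 2*C1 = 2. Solving gives C1 = 4, C2 = 10.

q = 4*exp(-2*t) + 10*t*exp(-2*t) + 5*t**2*exp(-2*t)/2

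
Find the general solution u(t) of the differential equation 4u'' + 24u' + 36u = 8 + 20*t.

Divide through by 4: u'' + 6u' + 9u = 2 + 5*t.
Characteristic equation r² + 6r + 9 = 0 has discriminant (6)² - 4·(9) = 0, so r = -3 is a repeated root.
Hence u_h = (C1 + C2*t)*exp(-3*t).
For the particular solution try u_p = A0 + A1*t. Substituting and matching coefficients of each power of t gives A0 = -4/27, A1 = 5/9, so u_p = -4/27 + 5*t/9.

u = -4/27 + 5*t/9 + C1*exp(-3*t) + C2*t*exp(-3*t)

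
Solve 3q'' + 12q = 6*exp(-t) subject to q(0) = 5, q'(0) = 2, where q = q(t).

q = 2*exp(-t)/5 + 6*sin(2*t)/5 + 23*cos(2*t)/5

Divide through by 3: q'' + 4q = 2*exp(-t).
Characteristic equation r² + 4 = 0 has discriminant (0)² - 4·(4) = -16 < 0, so r = ± 2i.
Hence q_h = C1*cos(2*t) + C2*sin(2*t).
Try q_p = A*exp(-t). Substituting into the equation and dividing by exp(-t) gives A = 2/5, so q_p = 2*exp(-t)/5.
General solution: q = 2*exp(-t)/5 + C1*cos(2*t) + C2*sin(2*t).
Apply the initial conditions: q(0) = 2/5 + C1 = 5 and q'(0) = -2/5 + 2*C2 = 2. Solving gives C1 = 23/5, C2 = 6/5.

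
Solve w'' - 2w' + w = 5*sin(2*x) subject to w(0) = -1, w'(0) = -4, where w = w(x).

w = -9*exp(x)/5 - 3*sin(2*x)/5 + 4*cos(2*x)/5 - x*exp(x)

Characteristic equation r² - 2r + 1 = 0 has discriminant (-2)² - 4·(1) = 0, so r = 1 is a repeated root.
Hence w_h = (C1 + C2*x)*exp(x).
Try w_p = A*cos(2*x) + B*sin(2*x). Substituting and equating the coefficients of cos(2x) and sin(2x) gives A = 4/5, B = -3/5, so w_p = -3*sin(2*x)/5 + 4*cos(2*x)/5.
General solution: w = -3*sin(2*x)/5 + 4*cos(2*x)/5 + C1*exp(x) + C2*x*exp(x).
Apply the initial conditions: w(0) = 4/5 + C1 = -1 and w'(0) = -6/5 + C1 + C2 = -4. Solving gives C1 = -9/5, C2 = -1.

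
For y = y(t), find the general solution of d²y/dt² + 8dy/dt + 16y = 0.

y = C1*exp(-4*t) + C2*t*exp(-4*t)

Characteristic equation r² + 8r + 16 = 0 has discriminant (8)² - 4·(16) = 0, so r = -4 is a repeated root.
Hence y_h = (C1 + C2*t)*exp(-4*t).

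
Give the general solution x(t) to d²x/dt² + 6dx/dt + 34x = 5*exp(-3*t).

Characteristic equation r² + 6r + 34 = 0 has discriminant (6)² - 4·(34) = -100 < 0, so r = -3 ± 5i.
Hence x_h = C1*cos(5*t)*exp(-3*t) + C2*exp(-3*t)*sin(5*t).
Try x_p = A*exp(-3*t). Substituting into the equation and dividing by exp(-3*t) gives A = 1/5, so x_p = exp(-3*t)/5.

x = exp(-3*t)/5 + C1*cos(5*t)*exp(-3*t) + C2*exp(-3*t)*sin(5*t)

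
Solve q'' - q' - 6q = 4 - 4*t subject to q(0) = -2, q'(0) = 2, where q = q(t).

q = -7/9 - exp(-2*t) - 2*exp(3*t)/9 + 2*t/3

Characteristic equation r² - r - 6 = 0 factors as (r + 2)(r - 3) = 0, so r = -2, 3.
Hence q_h = C1*exp(-2*t) + C2*exp(3*t).
For the particular solution try q_p = A0 + A1*t. Substituting and matching coefficients of each power of t gives A0 = -7/9, A1 = 2/3, so q_p = -7/9 + 2*t/3.
General solution: q = -7/9 + 2*t/3 + C1*exp(-2*t) + C2*exp(3*t).
Apply the initial conditions: q(0) = -7/9 + C1 + C2 = -2 and q'(0) = 2/3 - 2*C1 + 3*C2 = 2. Solving gives C1 = -1, C2 = -2/9.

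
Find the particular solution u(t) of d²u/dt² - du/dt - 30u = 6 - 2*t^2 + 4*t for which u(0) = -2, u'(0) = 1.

u = -1289/6750 - 1499*exp(-5*t)/1375 - 427*exp(6*t)/594 - 31*t/225 + t**2/15

Characteristic equation r² - r - 30 = 0 factors as (r - 6)(r + 5) = 0, so r = 6, -5.
Hence u_h = C1*exp(6*t) + C2*exp(-5*t).
For the particular solution try u_p = A0 + A1*t + A2*t^2. Substituting and matching coefficients of each power of t gives A0 = -1289/6750, A1 = -31/225, A2 = 1/15, so u_p = -1289/6750 - 31*t/225 + t^2/15.
General solution: u = -1289/6750 - 31*t/225 + t^2/15 + C1*exp(6*t) + C2*exp(-5*t).
Apply the initial conditions: u(0) = -1289/6750 + C1 + C2 = -2 and u'(0) = -31/225 - 5*C2 + 6*C1 = 1. Solving gives C1 = -427/594, C2 = -1499/1375.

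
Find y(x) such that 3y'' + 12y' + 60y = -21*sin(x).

y = -133*sin(x)/377 + 28*cos(x)/377 + C1*cos(4*x)*exp(-2*x) + C2*exp(-2*x)*sin(4*x)

Divide through by 3: y'' + 4y' + 20y = -7*sin(x).
Characteristic equation r² + 4r + 20 = 0 has discriminant (4)² - 4·(20) = -64 < 0, so r = -2 ± 4i.
Hence y_h = C1*cos(4*x)*exp(-2*x) + C2*exp(-2*x)*sin(4*x).
Try y_p = A*cos(x) + B*sin(x). Substituting and equating the coefficients of cos(x) and sin(x) gives A = 28/377, B = -133/377, so y_p = -133*sin(x)/377 + 28*cos(x)/377.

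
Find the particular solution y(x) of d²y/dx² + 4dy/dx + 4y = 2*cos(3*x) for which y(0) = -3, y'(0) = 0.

Characteristic equation r² + 4r + 4 = 0 has discriminant (4)² - 4·(4) = 0, so r = -2 is a repeated root.
Hence y_h = (C1 + C2*x)*exp(-2*x).
Try y_p = A*cos(3*x) + B*sin(3*x). Substituting and equating the coefficients of cos(3x) and sin(3x) gives A = -10/169, B = 24/169, so y_p = -10*cos(3*x)/169 + 24*sin(3*x)/169.
General solution: y = -10*cos(3*x)/169 + 24*sin(3*x)/169 + C1*exp(-2*x) + C2*x*exp(-2*x).
Apply the initial conditions: y(0) = -10/169 + C1 = -3 and y'(0) = 72/169 + C2 - 2*C1 = 0. Solving gives C1 = -497/169, C2 = -82/13.

y = -497*exp(-2*x)/169 - 10*cos(3*x)/169 + 24*sin(3*x)/169 - 82*x*exp(-2*x)/13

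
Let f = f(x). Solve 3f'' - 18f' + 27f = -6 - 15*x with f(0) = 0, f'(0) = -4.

Divide through by 3: f'' - 6f' + 9f = -2 - 5*x.
Characteristic equation r² - 6r + 9 = 0 has discriminant (-6)² - 4·(9) = 0, so r = 3 is a repeated root.
Hence f_h = (C1 + C2*x)*exp(3*x).
For the particular solution try f_p = A0 + A1*x. Substituting and matching coefficients of each power of x gives A0 = -16/27, A1 = -5/9, so f_p = -16/27 - 5*x/9.
General solution: f = -16/27 - 5*x/9 + C1*exp(3*x) + C2*x*exp(3*x).
Apply the initial conditions: f(0) = -16/27 + C1 = 0 and f'(0) = -5/9 + C2 + 3*C1 = -4. Solving gives C1 = 16/27, C2 = -47/9.

f = -16/27 - 5*x/9 + 16*exp(3*x)/27 - 47*x*exp(3*x)/9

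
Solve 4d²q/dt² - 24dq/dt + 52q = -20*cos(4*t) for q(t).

q = cos(4*t)/39 + 8*sin(4*t)/39 + C1*cos(2*t)*exp(3*t) + C2*exp(3*t)*sin(2*t)

Divide through by 4: q'' - 6q' + 13q = -5*cos(4*t).
Characteristic equation r² - 6r + 13 = 0 has discriminant (-6)² - 4·(13) = -16 < 0, so r = 3 ± 2i.
Hence q_h = C1*cos(2*t)*exp(3*t) + C2*exp(3*t)*sin(2*t).
Try q_p = A*cos(4*t) + B*sin(4*t). Substituting and equating the coefficients of cos(4t) and sin(4t) gives A = 1/39, B = 8/39, so q_p = cos(4*t)/39 + 8*sin(4*t)/39.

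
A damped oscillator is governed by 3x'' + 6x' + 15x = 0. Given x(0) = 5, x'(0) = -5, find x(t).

Divide through by 3: x'' + 2x' + 5x = 0.
Characteristic equation r² + 2r + 5 = 0 has discriminant (2)² - 4·(5) = -16 < 0, so r = -1 ± 2i.
Hence x_h = C1*cos(2*t)*exp(-t) + C2*exp(-t)*sin(2*t).
Apply the initial conditions: x(0) = C1 = 5 and x'(0) = -C1 + 2*C2 = -5. Solving gives C1 = 5, C2 = 0.

x = 5*cos(2*t)*exp(-t)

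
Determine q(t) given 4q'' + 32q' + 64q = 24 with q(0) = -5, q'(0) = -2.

Divide through by 4: q'' + 8q' + 16q = 6.
Characteristic equation r² + 8r + 16 = 0 has discriminant (8)² - 4·(16) = 0, so r = -4 is a repeated root.
Hence q_h = (C1 + C2*t)*exp(-4*t).
For the particular solution try q_p = A0. Substituting and matching coefficients of each power of t gives A0 = 3/8, so q_p = 3/8.
General solution: q = 3/8 + C1*exp(-4*t) + C2*t*exp(-4*t).
Apply the initial conditions: q(0) = 3/8 + C1 = -5 and q'(0) = C2 - 4*C1 = -2. Solving gives C1 = -43/8, C2 = -47/2.

q = 3/8 - 43*exp(-4*t)/8 - 47*t*exp(-4*t)/2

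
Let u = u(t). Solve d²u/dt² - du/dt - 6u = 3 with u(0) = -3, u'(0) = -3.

u = -1/2 - 9*exp(-2*t)/10 - 8*exp(3*t)/5

Characteristic equation r² - r - 6 = 0 factors as (r + 2)(r - 3) = 0, so r = -2, 3.
Hence u_h = C1*exp(-2*t) + C2*exp(3*t).
For the particular solution try u_p = A0. Substituting and matching coefficients of each power of t gives A0 = -1/2, so u_p = -1/2.
General solution: u = -1/2 + C1*exp(-2*t) + C2*exp(3*t).
Apply the initial conditions: u(0) = -1/2 + C1 + C2 = -3 and u'(0) = -2*C1 + 3*C2 = -3. Solving gives C1 = -9/10, C2 = -8/5.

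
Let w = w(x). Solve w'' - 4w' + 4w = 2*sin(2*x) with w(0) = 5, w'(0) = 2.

Characteristic equation r² - 4r + 4 = 0 has discriminant (-4)² - 4·(4) = 0, so r = 2 is a repeated root.
Hence w_h = (C1 + C2*x)*exp(2*x).
Try w_p = A*cos(2*x) + B*sin(2*x). Substituting and equating the coefficients of cos(2x) and sin(2x) gives A = 1/4, B = 0, so w_p = cos(2*x)/4.
General solution: w = cos(2*x)/4 + C1*exp(2*x) + C2*x*exp(2*x).
Apply the initial conditions: w(0) = 1/4 + C1 = 5 and w'(0) = C2 + 2*C1 = 2. Solving gives C1 = 19/4, C2 = -15/2.

w = cos(2*x)/4 + 19*exp(2*x)/4 - 15*x*exp(2*x)/2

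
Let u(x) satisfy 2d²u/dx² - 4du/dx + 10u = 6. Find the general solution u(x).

u = 3/5 + C1*cos(2*x)*exp(x) + C2*exp(x)*sin(2*x)

Divide through by 2: u'' - 2u' + 5u = 3.
Characteristic equation r² - 2r + 5 = 0 has discriminant (-2)² - 4·(5) = -16 < 0, so r = 1 ± 2i.
Hence u_h = C1*cos(2*x)*exp(x) + C2*exp(x)*sin(2*x).
For the particular solution try u_p = A0. Substituting and matching coefficients of each power of x gives A0 = 3/5, so u_p = 3/5.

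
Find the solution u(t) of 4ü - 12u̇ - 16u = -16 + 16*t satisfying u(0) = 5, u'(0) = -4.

Divide through by 4: u'' - 3u' - 4u = -4 + 4*t.
Characteristic equation r² - 3r - 4 = 0 factors as (r - 4)(r + 1) = 0, so r = 4, -1.
Hence u_h = C1*exp(4*t) + C2*exp(-t).
For the particular solution try u_p = A0 + A1*t. Substituting and matching coefficients of each power of t gives A0 = 7/4, A1 = -1, so u_p = 7/4 - t.
General solution: u = 7/4 - t + C1*exp(4*t) + C2*exp(-t).
Apply the initial conditions: u(0) = 7/4 + C1 + C2 = 5 and u'(0) = -1 - C2 + 4*C1 = -4. Solving gives C1 = 1/20, C2 = 16/5.

u = 7/4 - t + exp(4*t)/20 + 16*exp(-t)/5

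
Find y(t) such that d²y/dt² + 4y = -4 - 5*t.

y = -1 - 5*t/4 + C1*cos(2*t) + C2*sin(2*t)

Characteristic equation r² + 4 = 0 has discriminant (0)² - 4·(4) = -16 < 0, so r = ± 2i.
Hence y_h = C1*cos(2*t) + C2*sin(2*t).
For the particular solution try y_p = A0 + A1*t. Substituting and matching coefficients of each power of t gives A0 = -1, A1 = -5/4, so y_p = -1 - 5*t/4.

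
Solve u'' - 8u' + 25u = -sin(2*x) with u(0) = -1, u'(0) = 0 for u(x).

u = -21*sin(2*x)/697 - 16*cos(2*x)/697 - 681*cos(3*x)*exp(4*x)/697 + 922*exp(4*x)*sin(3*x)/697

Characteristic equation r² - 8r + 25 = 0 has discriminant (-8)² - 4·(25) = -36 < 0, so r = 4 ± 3i.
Hence u_h = C1*cos(3*x)*exp(4*x) + C2*exp(4*x)*sin(3*x).
Try u_p = A*cos(2*x) + B*sin(2*x). Substituting and equating the coefficients of cos(2x) and sin(2x) gives A = -16/697, B = -21/697, so u_p = -21*sin(2*x)/697 - 16*cos(2*x)/697.
General solution: u = -21*sin(2*x)/697 - 16*cos(2*x)/697 + C1*cos(3*x)*exp(4*x) + C2*exp(4*x)*sin(3*x).
Apply the initial conditions: u(0) = -16/697 + C1 = -1 and u'(0) = -42/697 + 3*C2 + 4*C1 = 0. Solving gives C1 = -681/697, C2 = 922/697.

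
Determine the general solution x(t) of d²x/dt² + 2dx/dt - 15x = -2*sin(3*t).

Characteristic equation r² + 2r - 15 = 0 factors as (r + 5)(r - 3) = 0, so r = -5, 3.
Hence x_h = C1*exp(-5*t) + C2*exp(3*t).
Try x_p = A*cos(3*t) + B*sin(3*t). Substituting and equating the coefficients of cos(3t) and sin(3t) gives A = 1/51, B = 4/51, so x_p = cos(3*t)/51 + 4*sin(3*t)/51.

x = cos(3*t)/51 + 4*sin(3*t)/51 + C1*exp(-5*t) + C2*exp(3*t)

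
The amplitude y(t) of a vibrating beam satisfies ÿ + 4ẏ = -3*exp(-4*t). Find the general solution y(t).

Characteristic equation r² + 4r = 0 factors as (r + 4)r = 0, so r = -4, 0.
Hence y_h = C1*exp(-4*t) + C2.
Since exp(-4*t) solves the homogeneous equation (r = -4 is a root of multiplicity 1), multiply the trial by t. Try y_p = A*t*exp(-4*t). Substituting into the equation and dividing by exp(-4*t) gives A = 3/4, so y_p = 3*t*exp(-4*t)/4.

y = C2 + C1*exp(-4*t) + 3*t*exp(-4*t)/4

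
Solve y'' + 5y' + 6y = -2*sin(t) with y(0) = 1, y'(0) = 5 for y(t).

Characteristic equation r² + 5r + 6 = 0 factors as (r + 2)(r + 3) = 0, so r = -2, -3.
Hence y_h = C1*exp(-2*t) + C2*exp(-3*t).
Try y_p = A*cos(t) + B*sin(t). Substituting and equating the coefficients of cos(t) and sin(t) gives A = 1/5, B = -1/5, so y_p = -sin(t)/5 + cos(t)/5.
General solution: y = -sin(t)/5 + cos(t)/5 + C1*exp(-2*t) + C2*exp(-3*t).
Apply the initial conditions: y(0) = 1/5 + C1 + C2 = 1 and y'(0) = -1/5 - 3*C2 - 2*C1 = 5. Solving gives C1 = 38/5, C2 = -34/5.

y = -34*exp(-3*t)/5 - sin(t)/5 + cos(t)/5 + 38*exp(-2*t)/5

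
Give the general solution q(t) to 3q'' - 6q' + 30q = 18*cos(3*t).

Divide through by 3: q'' - 2q' + 10q = 6*cos(3*t).
Characteristic equation r² - 2r + 10 = 0 has discriminant (-2)² - 4·(10) = -36 < 0, so r = 1 ± 3i.
Hence q_h = C1*cos(3*t)*exp(t) + C2*exp(t)*sin(3*t).
Try q_p = A*cos(3*t) + B*sin(3*t). Substituting and equating the coefficients of cos(3t) and sin(3t) gives A = 6/37, B = -36/37, so q_p = -36*sin(3*t)/37 + 6*cos(3*t)/37.

q = -36*sin(3*t)/37 + 6*cos(3*t)/37 + C1*cos(3*t)*exp(t) + C2*exp(t)*sin(3*t)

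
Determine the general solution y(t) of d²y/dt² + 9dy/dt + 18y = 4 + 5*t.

Characteristic equation r² + 9r + 18 = 0 factors as (r + 3)(r + 6) = 0, so r = -3, -6.
Hence y_h = C1*exp(-3*t) + C2*exp(-6*t).
For the particular solution try y_p = A0 + A1*t. Substituting and matching coefficients of each power of t gives A0 = 1/12, A1 = 5/18, so y_p = 1/12 + 5*t/18.

y = 1/12 + 5*t/18 + C1*exp(-3*t) + C2*exp(-6*t)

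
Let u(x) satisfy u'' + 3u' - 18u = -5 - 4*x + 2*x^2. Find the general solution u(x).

Characteristic equation r² + 3r - 18 = 0 factors as (r + 6)(r - 3) = 0, so r = -6, 3.
Hence u_h = C1*exp(-6*x) + C2*exp(3*x).
For the particular solution try u_p = A0 + A1*x + A2*x^2. Substituting and matching coefficients of each power of x gives A0 = 8/27, A1 = 5/27, A2 = -1/9, so u_p = 8/27 - x^2/9 + 5*x/27.

u = 8/27 - x**2/9 + 5*x/27 + C1*exp(-6*x) + C2*exp(3*x)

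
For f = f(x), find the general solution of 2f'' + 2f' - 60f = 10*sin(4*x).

f = -115*sin(4*x)/1066 - 5*cos(4*x)/533 + C1*exp(-6*x) + C2*exp(5*x)

Divide through by 2: f'' + f' - 30f = 5*sin(4*x).
Characteristic equation r² + r - 30 = 0 factors as (r + 6)(r - 5) = 0, so r = -6, 5.
Hence f_h = C1*exp(-6*x) + C2*exp(5*x).
Try f_p = A*cos(4*x) + B*sin(4*x). Substituting and equating the coefficients of cos(4x) and sin(4x) gives A = -5/533, B = -115/1066, so f_p = -115*sin(4*x)/1066 - 5*cos(4*x)/533.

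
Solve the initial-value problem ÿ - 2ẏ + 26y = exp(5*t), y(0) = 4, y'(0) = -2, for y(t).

y = exp(5*t)/41 - 50*exp(t)*sin(5*t)/41 + 163*cos(5*t)*exp(t)/41

Characteristic equation r² - 2r + 26 = 0 has discriminant (-2)² - 4·(26) = -100 < 0, so r = 1 ± 5i.
Hence y_h = C1*cos(5*t)*exp(t) + C2*exp(t)*sin(5*t).
Try y_p = A*exp(5*t). Substituting into the equation and dividing by exp(5*t) gives A = 1/41, so y_p = exp(5*t)/41.
General solution: y = exp(5*t)/41 + C1*cos(5*t)*exp(t) + C2*exp(t)*sin(5*t).
Apply the initial conditions: y(0) = 1/41 + C1 = 4 and y'(0) = 5/41 + C1 + 5*C2 = -2. Solving gives C1 = 163/41, C2 = -50/41.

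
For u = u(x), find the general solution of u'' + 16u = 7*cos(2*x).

Characteristic equation r² + 16 = 0 has discriminant (0)² - 4·(16) = -64 < 0, so r = ± 4i.
Hence u_h = C1*cos(4*x) + C2*sin(4*x).
Try u_p = A*cos(2*x) + B*sin(2*x). Substituting and equating the coefficients of cos(2x) and sin(2x) gives A = 7/12, B = 0, so u_p = 7*cos(2*x)/12.

u = 7*cos(2*x)/12 + C1*cos(4*x) + C2*sin(4*x)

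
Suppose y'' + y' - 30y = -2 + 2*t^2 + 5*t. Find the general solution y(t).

Characteristic equation r² + r - 30 = 0 factors as (r - 5)(r + 6) = 0, so r = 5, -6.
Hence y_h = C1*exp(5*t) + C2*exp(-6*t).
For the particular solution try y_p = A0 + A1*t + A2*t^2. Substituting and matching coefficients of each power of t gives A0 = 763/13500, A1 = -77/450, A2 = -1/15, so y_p = 763/13500 - 77*t/450 - t^2/15.

y = 763/13500 - 77*t/450 - t**2/15 + C1*exp(5*t) + C2*exp(-6*t)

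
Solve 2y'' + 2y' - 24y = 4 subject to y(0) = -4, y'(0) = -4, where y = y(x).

y = -1/6 - 58*exp(3*x)/21 - 15*exp(-4*x)/14

Divide through by 2: y'' + y' - 12y = 2.
Characteristic equation r² + r - 12 = 0 factors as (r + 4)(r - 3) = 0, so r = -4, 3.
Hence y_h = C1*exp(-4*x) + C2*exp(3*x).
For the particular solution try y_p = A0. Substituting and matching coefficients of each power of x gives A0 = -1/6, so y_p = -1/6.
General solution: y = -1/6 + C1*exp(-4*x) + C2*exp(3*x).
Apply the initial conditions: y(0) = -1/6 + C1 + C2 = -4 and y'(0) = -4*C1 + 3*C2 = -4. Solving gives C1 = -15/14, C2 = -58/21.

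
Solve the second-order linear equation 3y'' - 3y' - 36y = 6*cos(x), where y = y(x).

y = -13*cos(x)/85 - sin(x)/85 + C1*exp(-3*x) + C2*exp(4*x)

Divide through by 3: y'' - y' - 12y = 2*cos(x).
Characteristic equation r² - r - 12 = 0 factors as (r + 3)(r - 4) = 0, so r = -3, 4.
Hence y_h = C1*exp(-3*x) + C2*exp(4*x).
Try y_p = A*cos(x) + B*sin(x). Substituting and equating the coefficients of cos(x) and sin(x) gives A = -13/85, B = -1/85, so y_p = -13*cos(x)/85 - sin(x)/85.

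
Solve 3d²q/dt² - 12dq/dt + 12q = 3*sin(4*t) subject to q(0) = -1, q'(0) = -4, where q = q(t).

Divide through by 3: q'' - 4q' + 4q = sin(4*t).
Characteristic equation r² - 4r + 4 = 0 has discriminant (-4)² - 4·(4) = 0, so r = 2 is a repeated root.
Hence q_h = (C1 + C2*t)*exp(2*t).
Try q_p = A*cos(4*t) + B*sin(4*t). Substituting and equating the coefficients of cos(4t) and sin(4t) gives A = 1/25, B = -3/100, so q_p = -3*sin(4*t)/100 + cos(4*t)/25.
General solution: q = -3*sin(4*t)/100 + cos(4*t)/25 + C1*exp(2*t) + C2*t*exp(2*t).
Apply the initial conditions: q(0) = 1/25 + C1 = -1 and q'(0) = -3/25 + C2 + 2*C1 = -4. Solving gives C1 = -26/25, C2 = -9/5.

q = -26*exp(2*t)/25 - 3*sin(4*t)/100 + cos(4*t)/25 - 9*t*exp(2*t)/5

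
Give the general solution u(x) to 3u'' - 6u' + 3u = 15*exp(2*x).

Divide through by 3: u'' - 2u' + u = 5*exp(2*x).
Characteristic equation r² - 2r + 1 = 0 has discriminant (-2)² - 4·(1) = 0, so r = 1 is a repeated root.
Hence u_h = (C1 + C2*x)*exp(x).
Try u_p = A*exp(2*x). Substituting into the equation and dividing by exp(2*x) gives A = 5, so u_p = 5*exp(2*x).

u = 5*exp(2*x) + C1*exp(x) + C2*x*exp(x)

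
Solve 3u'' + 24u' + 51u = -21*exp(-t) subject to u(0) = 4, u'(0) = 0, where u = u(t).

u = -7*exp(-t)/10 + 47*cos(t)*exp(-4*t)/10 + 181*exp(-4*t)*sin(t)/10

Divide through by 3: u'' + 8u' + 17u = -7*exp(-t).
Characteristic equation r² + 8r + 17 = 0 has discriminant (8)² - 4·(17) = -4 < 0, so r = -4 ± i.
Hence u_h = C1*cos(t)*exp(-4*t) + C2*exp(-4*t)*sin(t).
Try u_p = A*exp(-t). Substituting into the equation and dividing by exp(-t) gives A = -7/10, so u_p = -7*exp(-t)/10.
General solution: u = -7*exp(-t)/10 + C1*cos(t)*exp(-4*t) + C2*exp(-4*t)*sin(t).
Apply the initial conditions: u(0) = -7/10 + C1 = 4 and u'(0) = 7/10 + C2 - 4*C1 = 0. Solving gives C1 = 47/10, C2 = 181/10.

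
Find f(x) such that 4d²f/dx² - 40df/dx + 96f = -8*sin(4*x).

Divide through by 4: f'' - 10f' + 24f = -2*sin(4*x).
Characteristic equation r² - 10r + 24 = 0 factors as (r - 6)(r - 4) = 0, so r = 6, 4.
Hence f_h = C1*exp(6*x) + C2*exp(4*x).
Try f_p = A*cos(4*x) + B*sin(4*x). Substituting and equating the coefficients of cos(4x) and sin(4x) gives A = -5/104, B = -1/104, so f_p = -5*cos(4*x)/104 - sin(4*x)/104.

f = -5*cos(4*x)/104 - sin(4*x)/104 + C1*exp(6*x) + C2*exp(4*x)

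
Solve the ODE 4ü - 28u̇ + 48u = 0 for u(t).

Divide through by 4: u'' - 7u' + 12u = 0.
Characteristic equation r² - 7r + 12 = 0 factors as (r - 3)(r - 4) = 0, so r = 3, 4.
Hence u_h = C1*exp(3*t) + C2*exp(4*t).

u = C1*exp(3*t) + C2*exp(4*t)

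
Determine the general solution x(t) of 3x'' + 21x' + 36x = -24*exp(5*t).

x = -exp(5*t)/9 + C1*exp(-3*t) + C2*exp(-4*t)

Divide through by 3: x'' + 7x' + 12x = -8*exp(5*t).
Characteristic equation r² + 7r + 12 = 0 factors as (r + 3)(r + 4) = 0, so r = -3, -4.
Hence x_h = C1*exp(-3*t) + C2*exp(-4*t).
Try x_p = A*exp(5*t). Substituting into the equation and dividing by exp(5*t) gives A = -1/9, so x_p = -exp(5*t)/9.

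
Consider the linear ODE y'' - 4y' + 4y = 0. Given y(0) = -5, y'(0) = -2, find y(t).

Characteristic equation r² - 4r + 4 = 0 has discriminant (-4)² - 4·(4) = 0, so r = 2 is a repeated root.
Hence y_h = (C1 + C2*t)*exp(2*t).
Apply the initial conditions: y(0) = C1 = -5 and y'(0) = C2 + 2*C1 = -2. Solving gives C1 = -5, C2 = 8.

y = -5*exp(2*t) + 8*t*exp(2*t)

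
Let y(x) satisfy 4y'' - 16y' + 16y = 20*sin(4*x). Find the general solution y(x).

Divide through by 4: y'' - 4y' + 4y = 5*sin(4*x).
Characteristic equation r² - 4r + 4 = 0 has discriminant (-4)² - 4·(4) = 0, so r = 2 is a repeated root.
Hence y_h = (C1 + C2*x)*exp(2*x).
Try y_p = A*cos(4*x) + B*sin(4*x). Substituting and equating the coefficients of cos(4x) and sin(4x) gives A = 1/5, B = -3/20, so y_p = -3*sin(4*x)/20 + cos(4*x)/5.

y = -3*sin(4*x)/20 + cos(4*x)/5 + C1*exp(2*x) + C2*x*exp(2*x)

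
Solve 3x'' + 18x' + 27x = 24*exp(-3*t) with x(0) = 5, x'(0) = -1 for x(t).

Divide through by 3: x'' + 6x' + 9x = 8*exp(-3*t).
Characteristic equation r² + 6r + 9 = 0 has discriminant (6)² - 4·(9) = 0, so r = -3 is a repeated root.
Hence x_h = (C1 + C2*t)*exp(-3*t).
Since exp(-3*t) solves the homogeneous equation (r = -3 is a root of multiplicity 2), multiply the trial by t^2. Try x_p = A*t^2*exp(-3*t). Substituting into the equation and dividing by exp(-3*t) gives A = 4, so x_p = 4*t^2*exp(-3*t).
General solution: x = C1*exp(-3*t) + 4*t^2*exp(-3*t) + C2*t*exp(-3*t).
Apply the initial conditions: x(0) = C1 = 5 and x'(0) = C2 - 3*C1 = -1. Solving gives C1 = 5, C2 = 14.

x = 5*exp(-3*t) + 4*t**2*exp(-3*t) + 14*t*exp(-3*t)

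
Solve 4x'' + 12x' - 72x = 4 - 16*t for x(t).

x = -1/54 + 2*t/9 + C1*exp(3*t) + C2*exp(-6*t)

Divide through by 4: x'' + 3x' - 18x = 1 - 4*t.
Characteristic equation r² + 3r - 18 = 0 factors as (r - 3)(r + 6) = 0, so r = 3, -6.
Hence x_h = C1*exp(3*t) + C2*exp(-6*t).
For the particular solution try x_p = A0 + A1*t. Substituting and matching coefficients of each power of t gives A0 = -1/54, A1 = 2/9, so x_p = -1/54 + 2*t/9.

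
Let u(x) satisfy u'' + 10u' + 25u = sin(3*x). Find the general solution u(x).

u = -15*cos(3*x)/578 + 4*sin(3*x)/289 + C1*exp(-5*x) + C2*x*exp(-5*x)

Characteristic equation r² + 10r + 25 = 0 has discriminant (10)² - 4·(25) = 0, so r = -5 is a repeated root.
Hence u_h = (C1 + C2*x)*exp(-5*x).
Try u_p = A*cos(3*x) + B*sin(3*x). Substituting and equating the coefficients of cos(3x) and sin(3x) gives A = -15/578, B = 4/289, so u_p = -15*cos(3*x)/578 + 4*sin(3*x)/289.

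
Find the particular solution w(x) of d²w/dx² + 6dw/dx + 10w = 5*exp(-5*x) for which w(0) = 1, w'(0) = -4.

w = exp(-3*x)*sin(x) + exp(-5*x)

Characteristic equation r² + 6r + 10 = 0 has discriminant (6)² - 4·(10) = -4 < 0, so r = -3 ± i.
Hence w_h = C1*cos(x)*exp(-3*x) + C2*exp(-3*x)*sin(x).
Try w_p = A*exp(-5*x). Substituting into the equation and dividing by exp(-5*x) gives A = 1, so w_p = exp(-5*x).
General solution: w = C1*cos(x)*exp(-3*x) + C2*exp(-3*x)*sin(x) + exp(-5*x).
Apply the initial conditions: w(0) = 1 + C1 = 1 and w'(0) = -5 + C2 - 3*C1 = -4. Solving gives C1 = 0, C2 = 1.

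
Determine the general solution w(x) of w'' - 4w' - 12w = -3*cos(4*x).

w = 3*sin(4*x)/65 + 21*cos(4*x)/260 + C1*exp(-2*x) + C2*exp(6*x)

Characteristic equation r² - 4r - 12 = 0 factors as (r + 2)(r - 6) = 0, so r = -2, 6.
Hence w_h = C1*exp(-2*x) + C2*exp(6*x).
Try w_p = A*cos(4*x) + B*sin(4*x). Substituting and equating the coefficients of cos(4x) and sin(4x) gives A = 21/260, B = 3/65, so w_p = 3*sin(4*x)/65 + 21*cos(4*x)/260.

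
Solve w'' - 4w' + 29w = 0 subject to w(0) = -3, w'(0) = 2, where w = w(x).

Characteristic equation r² - 4r + 29 = 0 has discriminant (-4)² - 4·(29) = -100 < 0, so r = 2 ± 5i.
Hence w_h = C1*cos(5*x)*exp(2*x) + C2*exp(2*x)*sin(5*x).
Apply the initial conditions: w(0) = C1 = -3 and w'(0) = 2*C1 + 5*C2 = 2. Solving gives C1 = -3, C2 = 8/5.

w = -3*cos(5*x)*exp(2*x) + 8*exp(2*x)*sin(5*x)/5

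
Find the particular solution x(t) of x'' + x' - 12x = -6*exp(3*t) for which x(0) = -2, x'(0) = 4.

Characteristic equation r² + r - 12 = 0 factors as (r + 4)(r - 3) = 0, so r = -4, 3.
Hence x_h = C1*exp(-4*t) + C2*exp(3*t).
Since exp(3*t) solves the homogeneous equation (r = 3 is a root of multiplicity 1), multiply the trial by t. Try x_p = A*t*exp(3*t). Substituting into the equation and dividing by exp(3*t) gives A = -6/7, so x_p = -6*t*exp(3*t)/7.
General solution: x = C1*exp(-4*t) + C2*exp(3*t) - 6*t*exp(3*t)/7.
Apply the initial conditions: x(0) = C1 + C2 = -2 and x'(0) = -6/7 - 4*C1 + 3*C2 = 4. Solving gives C1 = -76/49, C2 = -22/49.

x = -76*exp(-4*t)/49 - 22*exp(3*t)/49 - 6*t*exp(3*t)/7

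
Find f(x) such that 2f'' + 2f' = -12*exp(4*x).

Divide through by 2: f'' + f' = -6*exp(4*x).
Characteristic equation r² + r = 0 factors as (r + 1)r = 0, so r = -1, 0.
Hence f_h = C1*exp(-x) + C2.
Try f_p = A*exp(4*x). Substituting into the equation and dividing by exp(4*x) gives A = -3/10, so f_p = -3*exp(4*x)/10.

f = C2 - 3*exp(4*x)/10 + C1*exp(-x)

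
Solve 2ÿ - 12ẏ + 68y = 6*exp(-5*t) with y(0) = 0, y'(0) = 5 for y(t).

y = 3*exp(-5*t)/89 - 3*cos(5*t)*exp(3*t)/89 + 469*exp(3*t)*sin(5*t)/445

Divide through by 2: y'' - 6y' + 34y = 3*exp(-5*t).
Characteristic equation r² - 6r + 34 = 0 has discriminant (-6)² - 4·(34) = -100 < 0, so r = 3 ± 5i.
Hence y_h = C1*cos(5*t)*exp(3*t) + C2*exp(3*t)*sin(5*t).
Try y_p = A*exp(-5*t). Substituting into the equation and dividing by exp(-5*t) gives A = 3/89, so y_p = 3*exp(-5*t)/89.
General solution: y = 3*exp(-5*t)/89 + C1*cos(5*t)*exp(3*t) + C2*exp(3*t)*sin(5*t).
Apply the initial conditions: y(0) = 3/89 + C1 = 0 and y'(0) = -15/89 + 3*C1 + 5*C2 = 5. Solving gives C1 = -3/89, C2 = 469/445.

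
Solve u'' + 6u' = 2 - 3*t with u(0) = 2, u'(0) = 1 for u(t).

Characteristic equation r² + 6r = 0 factors as (r + 6)r = 0, so r = -6, 0.
Hence u_h = C1*exp(-6*t) + C2.
Since 0 is a characteristic root (multiplicity 1), multiply the polynomial trial by t: try u_p = t*(A0 + A1*t). Substituting and matching coefficients of each power of t gives A0 = 5/12, A1 = -1/4, so u_p = -t^2/4 + 5*t/12.
General solution: u = C2 - t^2/4 + 5*t/12 + C1*exp(-6*t).
Apply the initial conditions: u(0) = C1 + C2 = 2 and u'(0) = 5/12 - 6*C1 = 1. Solving gives C1 = -7/72, C2 = 151/72.

u = 151/72 - 7*exp(-6*t)/72 - t**2/4 + 5*t/12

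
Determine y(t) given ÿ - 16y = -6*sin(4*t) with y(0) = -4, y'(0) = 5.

Characteristic equation r² - 16 = 0 factors as (r - 4)(r + 4) = 0, so r = 4, -4.
Hence y_h = C1*exp(4*t) + C2*exp(-4*t).
Try y_p = A*cos(4*t) + B*sin(4*t). Substituting and equating the coefficients of cos(4t) and sin(4t) gives A = 0, B = 3/16, so y_p = 3*sin(4*t)/16.
General solution: y = 3*sin(4*t)/16 + C1*exp(4*t) + C2*exp(-4*t).
Apply the initial conditions: y(0) = C1 + C2 = -4 and y'(0) = 3/4 - 4*C2 + 4*C1 = 5. Solving gives C1 = -47/32, C2 = -81/32.

y = -81*exp(-4*t)/32 - 47*exp(4*t)/32 + 3*sin(4*t)/16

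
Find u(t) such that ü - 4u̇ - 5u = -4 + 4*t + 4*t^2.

Characteristic equation r² - 4r - 5 = 0 factors as (r - 5)(r + 1) = 0, so r = 5, -1.
Hence u_h = C1*exp(5*t) + C2*exp(-t).
For the particular solution try u_p = A0 + A1*t + A2*t^2. Substituting and matching coefficients of each power of t gives A0 = 12/125, A1 = 12/25, A2 = -4/5, so u_p = 12/125 - 4*t^2/5 + 12*t/25.

u = 12/125 - 4*t**2/5 + 12*t/25 + C1*exp(5*t) + C2*exp(-t)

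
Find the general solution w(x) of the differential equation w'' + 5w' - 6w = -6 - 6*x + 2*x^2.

w = 34/27 - x**2/3 + 4*x/9 + C1*exp(x) + C2*exp(-6*x)

Characteristic equation r² + 5r - 6 = 0 factors as (r - 1)(r + 6) = 0, so r = 1, -6.
Hence w_h = C1*exp(x) + C2*exp(-6*x).
For the particular solution try w_p = A0 + A1*x + A2*x^2. Substituting and matching coefficients of each power of x gives A0 = 34/27, A1 = 4/9, A2 = -1/3, so w_p = 34/27 - x^2/3 + 4*x/9.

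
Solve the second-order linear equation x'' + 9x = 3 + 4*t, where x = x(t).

x = 1/3 + 4*t/9 + C1*cos(3*t) + C2*sin(3*t)

Characteristic equation r² + 9 = 0 has discriminant (0)² - 4·(9) = -36 < 0, so r = ± 3i.
Hence x_h = C1*cos(3*t) + C2*sin(3*t).
For the particular solution try x_p = A0 + A1*t. Substituting and matching coefficients of each power of t gives A0 = 1/3, A1 = 4/9, so x_p = 1/3 + 4*t/9.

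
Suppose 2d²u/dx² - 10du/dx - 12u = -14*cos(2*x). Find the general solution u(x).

Divide through by 2: u'' - 5u' - 6u = -7*cos(2*x).
Characteristic equation r² - 5r - 6 = 0 factors as (r - 6)(r + 1) = 0, so r = 6, -1.
Hence u_h = C1*exp(6*x) + C2*exp(-x).
Try u_p = A*cos(2*x) + B*sin(2*x). Substituting and equating the coefficients of cos(2x) and sin(2x) gives A = 7/20, B = 7/20, so u_p = 7*cos(2*x)/20 + 7*sin(2*x)/20.

u = 7*cos(2*x)/20 + 7*sin(2*x)/20 + C1*exp(6*x) + C2*exp(-x)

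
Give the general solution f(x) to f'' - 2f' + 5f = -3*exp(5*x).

f = -3*exp(5*x)/20 + C1*cos(2*x)*exp(x) + C2*exp(x)*sin(2*x)

Characteristic equation r² - 2r + 5 = 0 has discriminant (-2)² - 4·(5) = -16 < 0, so r = 1 ± 2i.
Hence f_h = C1*cos(2*x)*exp(x) + C2*exp(x)*sin(2*x).
Try f_p = A*exp(5*x). Substituting into the equation and dividing by exp(5*x) gives A = -3/20, so f_p = -3*exp(5*x)/20.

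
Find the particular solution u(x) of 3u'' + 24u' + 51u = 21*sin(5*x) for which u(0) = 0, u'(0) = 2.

u = -35*cos(5*x)/208 - 7*sin(5*x)/208 + 35*cos(x)*exp(-4*x)/208 + 591*exp(-4*x)*sin(x)/208

Divide through by 3: u'' + 8u' + 17u = 7*sin(5*x).
Characteristic equation r² + 8r + 17 = 0 has discriminant (8)² - 4·(17) = -4 < 0, so r = -4 ± i.
Hence u_h = C1*cos(x)*exp(-4*x) + C2*exp(-4*x)*sin(x).
Try u_p = A*cos(5*x) + B*sin(5*x). Substituting and equating the coefficients of cos(5x) and sin(5x) gives A = -35/208, B = -7/208, so u_p = -35*cos(5*x)/208 - 7*sin(5*x)/208.
General solution: u = -35*cos(5*x)/208 - 7*sin(5*x)/208 + C1*cos(x)*exp(-4*x) + C2*exp(-4*x)*sin(x).
Apply the initial conditions: u(0) = -35/208 + C1 = 0 and u'(0) = -35/208 + C2 - 4*C1 = 2. Solving gives C1 = 35/208, C2 = 591/208.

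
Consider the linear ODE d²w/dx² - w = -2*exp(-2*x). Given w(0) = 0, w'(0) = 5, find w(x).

Characteristic equation r² - 1 = 0 factors as (r - 1)(r + 1) = 0, so r = 1, -1.
Hence w_h = C1*exp(x) + C2*exp(-x).
Try w_p = A*exp(-2*x). Substituting into the equation and dividing by exp(-2*x) gives A = -2/3, so w_p = -2*exp(-2*x)/3.
General solution: w = -2*exp(-2*x)/3 + C1*exp(x) + C2*exp(-x).
Apply the initial conditions: w(0) = -2/3 + C1 + C2 = 0 and w'(0) = 4/3 + C1 - C2 = 5. Solving gives C1 = 13/6, C2 = -3/2.

w = -3*exp(-x)/2 - 2*exp(-2*x)/3 + 13*exp(x)/6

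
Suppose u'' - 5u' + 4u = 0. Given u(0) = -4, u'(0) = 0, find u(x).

u = -16*exp(x)/3 + 4*exp(4*x)/3

Characteristic equation r² - 5r + 4 = 0 factors as (r - 4)(r - 1) = 0, so r = 4, 1.
Hence u_h = C1*exp(4*x) + C2*exp(x).
Apply the initial conditions: u(0) = C1 + C2 = -4 and u'(0) = C2 + 4*C1 = 0. Solving gives C1 = 4/3, C2 = -16/3.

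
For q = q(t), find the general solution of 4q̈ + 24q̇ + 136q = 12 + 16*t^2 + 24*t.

Divide through by 4: q'' + 6q' + 34q = 3 + 4*t^2 + 6*t.
Characteristic equation r² + 6r + 34 = 0 has discriminant (6)² - 4·(34) = -100 < 0, so r = -3 ± 5i.
Hence q_h = C1*cos(5*t)*exp(-3*t) + C2*exp(-3*t)*sin(5*t).
For the particular solution try q_p = A0 + A1*t + A2*t^2. Substituting and matching coefficients of each power of t gives A0 = 565/9826, A1 = 39/289, A2 = 2/17, so q_p = 565/9826 + 2*t^2/17 + 39*t/289.

q = 565/9826 + 2*t**2/17 + 39*t/289 + C1*cos(5*t)*exp(-3*t) + C2*exp(-3*t)*sin(5*t)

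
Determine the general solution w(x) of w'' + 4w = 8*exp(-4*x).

w = 2*exp(-4*x)/5 + C1*cos(2*x) + C2*sin(2*x)

Characteristic equation r² + 4 = 0 has discriminant (0)² - 4·(4) = -16 < 0, so r = ± 2i.
Hence w_h = C1*cos(2*x) + C2*sin(2*x).
Try w_p = A*exp(-4*x). Substituting into the equation and dividing by exp(-4*x) gives A = 2/5, so w_p = 2*exp(-4*x)/5.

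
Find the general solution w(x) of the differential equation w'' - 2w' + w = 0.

w = C1*exp(x) + C2*x*exp(x)

Characteristic equation r² - 2r + 1 = 0 has discriminant (-2)² - 4·(1) = 0, so r = 1 is a repeated root.
Hence w_h = (C1 + C2*x)*exp(x).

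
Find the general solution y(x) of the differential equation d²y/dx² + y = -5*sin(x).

y = C1*cos(x) + C2*sin(x) + 5*x*cos(x)/2

Characteristic equation r² + 1 = 0 has discriminant (0)² - 4·(1) = -4 < 0, so r = ± i.
Hence y_h = C1*cos(x) + C2*sin(x).
Since ±1i are characteristic roots, multiply the trial by x. Try y_p = x*(A*cos(x) + B*sin(x)). Substituting and equating the coefficients of cos(x) and sin(x) gives A = 5/2, B = 0, so y_p = 5*x*cos(x)/2.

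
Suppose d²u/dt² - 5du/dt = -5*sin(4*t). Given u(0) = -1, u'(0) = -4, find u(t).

Characteristic equation r² - 5r = 0 factors as (r - 5)r = 0, so r = 5, 0.
Hence u_h = C1*exp(5*t) + C2.
Try u_p = A*cos(4*t) + B*sin(4*t). Substituting and equating the coefficients of cos(4t) and sin(4t) gives A = -25/164, B = 5/41, so u_p = -25*cos(4*t)/164 + 5*sin(4*t)/41.
General solution: u = C2 - 25*cos(4*t)/164 + 5*sin(4*t)/41 + C1*exp(5*t).
Apply the initial conditions: u(0) = -25/164 + C1 + C2 = -1 and u'(0) = 20/41 + 5*C1 = -4. Solving gives C1 = -184/205, C2 = 1/20.

u = 1/20 - 184*exp(5*t)/205 - 25*cos(4*t)/164 + 5*sin(4*t)/41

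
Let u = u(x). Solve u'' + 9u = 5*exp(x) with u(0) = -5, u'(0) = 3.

u = exp(x)/2 - 11*cos(3*x)/2 + 5*sin(3*x)/6

Characteristic equation r² + 9 = 0 has discriminant (0)² - 4·(9) = -36 < 0, so r = ± 3i.
Hence u_h = C1*cos(3*x) + C2*sin(3*x).
Try u_p = A*exp(x). Substituting into the equation and dividing by exp(x) gives A = 1/2, so u_p = exp(x)/2.
General solution: u = exp(x)/2 + C1*cos(3*x) + C2*sin(3*x).
Apply the initial conditions: u(0) = 1/2 + C1 = -5 and u'(0) = 1/2 + 3*C2 = 3. Solving gives C1 = -11/2, C2 = 5/6.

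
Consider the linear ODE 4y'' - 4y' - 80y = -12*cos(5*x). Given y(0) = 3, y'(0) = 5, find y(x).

y = 3*sin(5*x)/410 + 27*cos(5*x)/410 + 167*exp(5*x)/90 + 398*exp(-4*x)/369

Divide through by 4: y'' - y' - 20y = -3*cos(5*x).
Characteristic equation r² - r - 20 = 0 factors as (r - 5)(r + 4) = 0, so r = 5, -4.
Hence y_h = C1*exp(5*x) + C2*exp(-4*x).
Try y_p = A*cos(5*x) + B*sin(5*x). Substituting and equating the coefficients of cos(5x) and sin(5x) gives A = 27/410, B = 3/410, so y_p = 3*sin(5*x)/410 + 27*cos(5*x)/410.
General solution: y = 3*sin(5*x)/410 + 27*cos(5*x)/410 + C1*exp(5*x) + C2*exp(-4*x).
Apply the initial conditions: y(0) = 27/410 + C1 + C2 = 3 and y'(0) = 3/82 - 4*C2 + 5*C1 = 5. Solving gives C1 = 167/90, C2 = 398/369.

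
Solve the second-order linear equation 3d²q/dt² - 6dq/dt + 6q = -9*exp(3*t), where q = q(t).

q = -3*exp(3*t)/5 + C1*cos(t)*exp(t) + C2*exp(t)*sin(t)

Divide through by 3: q'' - 2q' + 2q = -3*exp(3*t).
Characteristic equation r² - 2r + 2 = 0 has discriminant (-2)² - 4·(2) = -4 < 0, so r = 1 ± i.
Hence q_h = C1*cos(t)*exp(t) + C2*exp(t)*sin(t).
Try q_p = A*exp(3*t). Substituting into the equation and dividing by exp(3*t) gives A = -3/5, so q_p = -3*exp(3*t)/5.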